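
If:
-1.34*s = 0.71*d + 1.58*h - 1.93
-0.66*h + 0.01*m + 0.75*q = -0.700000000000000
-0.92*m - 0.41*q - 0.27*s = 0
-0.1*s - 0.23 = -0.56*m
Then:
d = 0.785254394065799*s + 2.67479730563722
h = 0.0195531094921339 - 1.20096874670045*s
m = 0.178571428571429*s + 0.410714285714286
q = -1.05923344947735*s - 0.921602787456446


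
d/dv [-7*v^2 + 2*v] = 2 - 14*v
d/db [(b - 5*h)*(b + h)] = 2*b - 4*h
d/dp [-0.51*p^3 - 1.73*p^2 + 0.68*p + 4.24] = -1.53*p^2 - 3.46*p + 0.68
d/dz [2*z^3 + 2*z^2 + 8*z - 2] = 6*z^2 + 4*z + 8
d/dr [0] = 0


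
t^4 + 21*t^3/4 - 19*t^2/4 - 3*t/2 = t*(t - 1)*(t + 1/4)*(t + 6)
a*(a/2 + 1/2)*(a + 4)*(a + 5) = a^4/2 + 5*a^3 + 29*a^2/2 + 10*a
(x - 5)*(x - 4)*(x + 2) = x^3 - 7*x^2 + 2*x + 40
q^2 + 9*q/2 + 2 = (q + 1/2)*(q + 4)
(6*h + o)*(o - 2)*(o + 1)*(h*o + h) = 6*h^2*o^3 - 18*h^2*o - 12*h^2 + h*o^4 - 3*h*o^2 - 2*h*o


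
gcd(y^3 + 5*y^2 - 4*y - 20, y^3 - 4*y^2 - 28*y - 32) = y + 2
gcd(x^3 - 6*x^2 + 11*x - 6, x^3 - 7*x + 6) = x^2 - 3*x + 2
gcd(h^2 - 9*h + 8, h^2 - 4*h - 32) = h - 8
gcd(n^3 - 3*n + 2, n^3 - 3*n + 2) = n^3 - 3*n + 2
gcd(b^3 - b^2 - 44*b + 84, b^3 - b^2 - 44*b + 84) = b^3 - b^2 - 44*b + 84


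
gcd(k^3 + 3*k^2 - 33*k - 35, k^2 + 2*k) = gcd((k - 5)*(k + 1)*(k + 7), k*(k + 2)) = 1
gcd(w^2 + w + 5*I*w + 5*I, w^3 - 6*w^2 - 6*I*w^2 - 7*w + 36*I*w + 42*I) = w + 1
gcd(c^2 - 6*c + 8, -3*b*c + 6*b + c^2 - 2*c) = c - 2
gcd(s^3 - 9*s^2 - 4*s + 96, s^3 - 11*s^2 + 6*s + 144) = s^2 - 5*s - 24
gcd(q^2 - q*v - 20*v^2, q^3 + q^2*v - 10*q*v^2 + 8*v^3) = q + 4*v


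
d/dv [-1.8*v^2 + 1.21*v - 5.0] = 1.21 - 3.6*v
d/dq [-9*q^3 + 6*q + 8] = 6 - 27*q^2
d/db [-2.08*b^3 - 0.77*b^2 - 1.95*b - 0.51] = -6.24*b^2 - 1.54*b - 1.95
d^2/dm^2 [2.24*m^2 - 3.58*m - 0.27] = 4.48000000000000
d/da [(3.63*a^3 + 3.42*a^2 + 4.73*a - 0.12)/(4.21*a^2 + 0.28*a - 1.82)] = (15.2823*a^4 + 2.0328*a^3 - 38.7755*a^2 - 11.4384*a - 8.575)/(17.7241*a^4 + 2.3576*a^3 - 15.246*a^2 - 1.0192*a + 3.3124)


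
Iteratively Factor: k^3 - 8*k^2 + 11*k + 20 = (k + 1)*(k^2 - 9*k + 20) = (k - 4)*(k + 1)*(k - 5)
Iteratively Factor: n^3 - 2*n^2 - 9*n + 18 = (n - 3)*(n^2 + n - 6) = (n - 3)*(n + 3)*(n - 2)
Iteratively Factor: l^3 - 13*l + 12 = (l - 1)*(l^2 + l - 12) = (l - 1)*(l + 4)*(l - 3)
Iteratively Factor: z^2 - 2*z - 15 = (z - 5)*(z + 3)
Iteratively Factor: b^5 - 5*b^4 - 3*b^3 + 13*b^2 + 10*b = (b - 5)*(b^4 - 3*b^2 - 2*b) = (b - 5)*(b + 1)*(b^3 - b^2 - 2*b) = (b - 5)*(b + 1)^2*(b^2 - 2*b) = b*(b - 5)*(b + 1)^2*(b - 2)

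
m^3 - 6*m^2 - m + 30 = (m - 5)*(m - 3)*(m + 2)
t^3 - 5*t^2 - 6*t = t*(t - 6)*(t + 1)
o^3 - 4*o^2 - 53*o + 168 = (o - 8)*(o - 3)*(o + 7)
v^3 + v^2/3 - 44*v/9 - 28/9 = (v - 7/3)*(v + 2/3)*(v + 2)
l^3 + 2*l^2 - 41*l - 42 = (l - 6)*(l + 1)*(l + 7)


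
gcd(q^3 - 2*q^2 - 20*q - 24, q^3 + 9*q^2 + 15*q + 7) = 1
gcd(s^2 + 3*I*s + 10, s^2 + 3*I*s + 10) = s^2 + 3*I*s + 10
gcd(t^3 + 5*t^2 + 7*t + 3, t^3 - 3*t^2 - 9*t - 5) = t^2 + 2*t + 1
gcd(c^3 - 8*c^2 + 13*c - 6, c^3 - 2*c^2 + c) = c^2 - 2*c + 1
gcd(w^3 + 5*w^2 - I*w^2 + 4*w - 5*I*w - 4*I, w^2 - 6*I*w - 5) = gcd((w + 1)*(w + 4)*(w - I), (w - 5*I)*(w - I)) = w - I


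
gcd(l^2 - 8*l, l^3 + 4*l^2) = l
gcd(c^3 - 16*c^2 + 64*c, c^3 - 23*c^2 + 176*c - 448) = c^2 - 16*c + 64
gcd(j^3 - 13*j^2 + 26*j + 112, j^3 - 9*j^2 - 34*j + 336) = j^2 - 15*j + 56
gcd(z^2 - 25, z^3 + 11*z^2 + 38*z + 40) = z + 5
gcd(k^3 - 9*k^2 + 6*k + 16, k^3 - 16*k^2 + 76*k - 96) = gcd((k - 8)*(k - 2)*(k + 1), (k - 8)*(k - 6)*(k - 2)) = k^2 - 10*k + 16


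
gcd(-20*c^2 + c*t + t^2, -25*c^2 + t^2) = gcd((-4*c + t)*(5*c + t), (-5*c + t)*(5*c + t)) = 5*c + t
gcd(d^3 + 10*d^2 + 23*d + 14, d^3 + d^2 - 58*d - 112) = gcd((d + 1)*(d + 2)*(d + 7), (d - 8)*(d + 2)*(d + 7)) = d^2 + 9*d + 14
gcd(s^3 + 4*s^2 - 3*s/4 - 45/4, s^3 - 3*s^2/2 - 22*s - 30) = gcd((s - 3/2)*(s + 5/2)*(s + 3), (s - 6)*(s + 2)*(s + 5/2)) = s + 5/2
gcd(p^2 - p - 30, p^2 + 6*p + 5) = p + 5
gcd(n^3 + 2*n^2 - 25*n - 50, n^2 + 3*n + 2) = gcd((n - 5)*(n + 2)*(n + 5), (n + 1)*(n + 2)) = n + 2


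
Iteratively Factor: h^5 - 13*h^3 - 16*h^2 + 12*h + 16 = (h + 2)*(h^4 - 2*h^3 - 9*h^2 + 2*h + 8) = (h - 1)*(h + 2)*(h^3 - h^2 - 10*h - 8) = (h - 1)*(h + 1)*(h + 2)*(h^2 - 2*h - 8) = (h - 4)*(h - 1)*(h + 1)*(h + 2)*(h + 2)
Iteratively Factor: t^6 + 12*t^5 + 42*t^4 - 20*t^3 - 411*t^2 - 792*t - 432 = (t + 1)*(t^5 + 11*t^4 + 31*t^3 - 51*t^2 - 360*t - 432) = (t - 3)*(t + 1)*(t^4 + 14*t^3 + 73*t^2 + 168*t + 144) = (t - 3)*(t + 1)*(t + 3)*(t^3 + 11*t^2 + 40*t + 48) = (t - 3)*(t + 1)*(t + 3)*(t + 4)*(t^2 + 7*t + 12) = (t - 3)*(t + 1)*(t + 3)^2*(t + 4)*(t + 4)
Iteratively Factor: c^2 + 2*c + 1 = (c + 1)*(c + 1)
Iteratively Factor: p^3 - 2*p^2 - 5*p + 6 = (p - 3)*(p^2 + p - 2) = (p - 3)*(p + 2)*(p - 1)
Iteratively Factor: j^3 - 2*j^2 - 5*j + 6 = (j + 2)*(j^2 - 4*j + 3) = (j - 1)*(j + 2)*(j - 3)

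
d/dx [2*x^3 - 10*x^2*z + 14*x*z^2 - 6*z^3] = 6*x^2 - 20*x*z + 14*z^2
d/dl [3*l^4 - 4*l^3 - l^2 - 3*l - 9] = 12*l^3 - 12*l^2 - 2*l - 3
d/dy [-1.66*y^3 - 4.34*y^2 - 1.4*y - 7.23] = -4.98*y^2 - 8.68*y - 1.4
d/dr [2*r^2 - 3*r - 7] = 4*r - 3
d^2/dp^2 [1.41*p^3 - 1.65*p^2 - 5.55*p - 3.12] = 8.46*p - 3.3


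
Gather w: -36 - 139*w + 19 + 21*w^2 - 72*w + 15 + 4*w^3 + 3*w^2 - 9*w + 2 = 4*w^3 + 24*w^2 - 220*w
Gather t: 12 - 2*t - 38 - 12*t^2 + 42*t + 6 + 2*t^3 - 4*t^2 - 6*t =2*t^3 - 16*t^2 + 34*t - 20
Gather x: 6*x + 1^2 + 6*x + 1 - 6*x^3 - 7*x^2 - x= -6*x^3 - 7*x^2 + 11*x + 2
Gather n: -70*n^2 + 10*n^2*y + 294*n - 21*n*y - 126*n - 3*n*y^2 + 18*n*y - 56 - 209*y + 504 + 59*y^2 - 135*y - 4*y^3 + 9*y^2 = n^2*(10*y - 70) + n*(-3*y^2 - 3*y + 168) - 4*y^3 + 68*y^2 - 344*y + 448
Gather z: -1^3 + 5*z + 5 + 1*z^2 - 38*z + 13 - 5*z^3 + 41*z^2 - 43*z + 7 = -5*z^3 + 42*z^2 - 76*z + 24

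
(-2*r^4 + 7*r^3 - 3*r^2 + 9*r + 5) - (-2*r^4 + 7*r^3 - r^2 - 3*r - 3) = -2*r^2 + 12*r + 8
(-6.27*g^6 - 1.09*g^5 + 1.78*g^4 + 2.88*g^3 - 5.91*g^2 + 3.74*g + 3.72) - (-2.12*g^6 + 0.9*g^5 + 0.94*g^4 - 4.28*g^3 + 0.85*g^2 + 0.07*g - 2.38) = -4.15*g^6 - 1.99*g^5 + 0.84*g^4 + 7.16*g^3 - 6.76*g^2 + 3.67*g + 6.1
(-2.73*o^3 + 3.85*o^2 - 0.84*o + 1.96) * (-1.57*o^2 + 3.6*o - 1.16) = 4.2861*o^5 - 15.8725*o^4 + 18.3456*o^3 - 10.5672*o^2 + 8.0304*o - 2.2736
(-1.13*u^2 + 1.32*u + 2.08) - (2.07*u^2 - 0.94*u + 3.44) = -3.2*u^2 + 2.26*u - 1.36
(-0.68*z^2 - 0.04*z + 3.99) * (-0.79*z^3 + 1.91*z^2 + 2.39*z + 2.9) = 0.5372*z^5 - 1.2672*z^4 - 4.8537*z^3 + 5.5533*z^2 + 9.4201*z + 11.571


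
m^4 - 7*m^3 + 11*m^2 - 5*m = m*(m - 5)*(m - 1)^2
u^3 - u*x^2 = u*(u - x)*(u + x)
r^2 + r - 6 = (r - 2)*(r + 3)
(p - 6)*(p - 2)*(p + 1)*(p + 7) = p^4 - 45*p^2 + 40*p + 84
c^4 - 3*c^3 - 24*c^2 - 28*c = c*(c - 7)*(c + 2)^2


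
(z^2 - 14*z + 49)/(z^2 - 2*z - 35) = (z - 7)/(z + 5)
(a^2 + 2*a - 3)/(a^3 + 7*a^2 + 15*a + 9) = (a - 1)/(a^2 + 4*a + 3)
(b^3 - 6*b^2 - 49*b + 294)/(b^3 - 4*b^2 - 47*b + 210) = (b - 7)/(b - 5)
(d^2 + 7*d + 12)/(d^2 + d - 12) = (d + 3)/(d - 3)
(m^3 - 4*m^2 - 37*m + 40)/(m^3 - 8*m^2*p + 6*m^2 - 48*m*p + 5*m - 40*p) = (-m^2 + 9*m - 8)/(-m^2 + 8*m*p - m + 8*p)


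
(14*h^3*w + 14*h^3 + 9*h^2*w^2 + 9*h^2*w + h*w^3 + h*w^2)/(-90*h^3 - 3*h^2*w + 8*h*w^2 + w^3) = h*(14*h^2*w + 14*h^2 + 9*h*w^2 + 9*h*w + w^3 + w^2)/(-90*h^3 - 3*h^2*w + 8*h*w^2 + w^3)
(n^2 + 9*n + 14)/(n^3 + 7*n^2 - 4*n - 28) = 1/(n - 2)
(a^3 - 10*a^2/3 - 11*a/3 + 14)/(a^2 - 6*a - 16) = (a^2 - 16*a/3 + 7)/(a - 8)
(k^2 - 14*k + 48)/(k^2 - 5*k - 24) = (k - 6)/(k + 3)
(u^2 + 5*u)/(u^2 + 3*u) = (u + 5)/(u + 3)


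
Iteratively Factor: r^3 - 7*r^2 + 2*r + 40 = (r - 4)*(r^2 - 3*r - 10) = (r - 4)*(r + 2)*(r - 5)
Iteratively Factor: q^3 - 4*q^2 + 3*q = (q - 1)*(q^2 - 3*q) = q*(q - 1)*(q - 3)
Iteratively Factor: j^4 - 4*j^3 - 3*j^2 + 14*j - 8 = (j + 2)*(j^3 - 6*j^2 + 9*j - 4) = (j - 4)*(j + 2)*(j^2 - 2*j + 1) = (j - 4)*(j - 1)*(j + 2)*(j - 1)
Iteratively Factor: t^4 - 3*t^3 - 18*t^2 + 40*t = (t - 5)*(t^3 + 2*t^2 - 8*t) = (t - 5)*(t + 4)*(t^2 - 2*t) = (t - 5)*(t - 2)*(t + 4)*(t)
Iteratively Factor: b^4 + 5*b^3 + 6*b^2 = (b + 3)*(b^3 + 2*b^2) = b*(b + 3)*(b^2 + 2*b) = b^2*(b + 3)*(b + 2)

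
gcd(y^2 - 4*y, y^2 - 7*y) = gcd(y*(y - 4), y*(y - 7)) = y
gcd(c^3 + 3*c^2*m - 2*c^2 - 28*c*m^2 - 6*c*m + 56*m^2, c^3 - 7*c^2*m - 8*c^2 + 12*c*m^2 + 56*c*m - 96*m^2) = c - 4*m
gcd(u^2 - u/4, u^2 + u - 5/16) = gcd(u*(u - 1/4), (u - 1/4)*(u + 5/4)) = u - 1/4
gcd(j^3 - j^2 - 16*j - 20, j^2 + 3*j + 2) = j + 2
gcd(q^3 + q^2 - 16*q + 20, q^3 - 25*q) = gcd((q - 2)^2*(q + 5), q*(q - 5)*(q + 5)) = q + 5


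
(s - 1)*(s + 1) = s^2 - 1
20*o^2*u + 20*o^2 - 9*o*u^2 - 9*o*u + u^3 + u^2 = (-5*o + u)*(-4*o + u)*(u + 1)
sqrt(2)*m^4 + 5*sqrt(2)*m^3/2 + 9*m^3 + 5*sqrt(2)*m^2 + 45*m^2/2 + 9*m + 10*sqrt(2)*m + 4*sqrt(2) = (m + 2)*(m + sqrt(2)/2)*(m + 4*sqrt(2))*(sqrt(2)*m + sqrt(2)/2)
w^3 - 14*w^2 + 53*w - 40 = (w - 8)*(w - 5)*(w - 1)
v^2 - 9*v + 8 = (v - 8)*(v - 1)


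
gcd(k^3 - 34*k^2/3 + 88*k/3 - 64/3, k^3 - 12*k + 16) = k - 2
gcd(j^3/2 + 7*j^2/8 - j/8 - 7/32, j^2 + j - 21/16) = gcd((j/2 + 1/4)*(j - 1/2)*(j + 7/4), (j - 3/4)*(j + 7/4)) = j + 7/4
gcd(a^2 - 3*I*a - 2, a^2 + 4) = a - 2*I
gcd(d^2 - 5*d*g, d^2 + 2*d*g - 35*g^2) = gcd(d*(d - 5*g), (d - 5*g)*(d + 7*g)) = d - 5*g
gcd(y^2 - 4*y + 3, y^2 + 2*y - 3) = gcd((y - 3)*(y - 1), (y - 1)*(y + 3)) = y - 1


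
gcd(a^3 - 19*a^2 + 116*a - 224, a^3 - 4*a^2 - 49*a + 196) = a^2 - 11*a + 28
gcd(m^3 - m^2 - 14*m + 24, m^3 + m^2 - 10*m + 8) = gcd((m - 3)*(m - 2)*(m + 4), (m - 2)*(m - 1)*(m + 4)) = m^2 + 2*m - 8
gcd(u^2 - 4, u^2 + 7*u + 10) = u + 2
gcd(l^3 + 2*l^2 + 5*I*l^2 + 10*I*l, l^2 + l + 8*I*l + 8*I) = 1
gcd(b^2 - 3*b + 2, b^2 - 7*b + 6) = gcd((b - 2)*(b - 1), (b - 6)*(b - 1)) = b - 1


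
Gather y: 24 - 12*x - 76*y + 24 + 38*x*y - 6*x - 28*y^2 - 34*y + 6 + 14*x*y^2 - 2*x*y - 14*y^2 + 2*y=-18*x + y^2*(14*x - 42) + y*(36*x - 108) + 54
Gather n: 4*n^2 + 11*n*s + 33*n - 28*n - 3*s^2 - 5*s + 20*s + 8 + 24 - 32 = 4*n^2 + n*(11*s + 5) - 3*s^2 + 15*s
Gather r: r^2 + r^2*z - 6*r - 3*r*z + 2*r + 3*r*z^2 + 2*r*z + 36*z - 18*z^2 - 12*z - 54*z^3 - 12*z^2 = r^2*(z + 1) + r*(3*z^2 - z - 4) - 54*z^3 - 30*z^2 + 24*z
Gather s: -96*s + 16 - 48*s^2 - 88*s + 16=-48*s^2 - 184*s + 32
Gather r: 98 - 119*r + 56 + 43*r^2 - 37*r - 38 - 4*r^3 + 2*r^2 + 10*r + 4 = -4*r^3 + 45*r^2 - 146*r + 120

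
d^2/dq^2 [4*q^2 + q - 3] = 8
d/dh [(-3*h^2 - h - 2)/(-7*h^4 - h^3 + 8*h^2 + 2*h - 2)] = 2*(-21*h^5 - 12*h^4 - 29*h^3 - 2*h^2 + 22*h + 3)/(49*h^8 + 14*h^7 - 111*h^6 - 44*h^5 + 88*h^4 + 36*h^3 - 28*h^2 - 8*h + 4)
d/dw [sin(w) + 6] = cos(w)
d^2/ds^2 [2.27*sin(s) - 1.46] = -2.27*sin(s)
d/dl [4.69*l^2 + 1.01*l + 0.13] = 9.38*l + 1.01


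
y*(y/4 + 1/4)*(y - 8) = y^3/4 - 7*y^2/4 - 2*y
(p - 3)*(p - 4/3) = p^2 - 13*p/3 + 4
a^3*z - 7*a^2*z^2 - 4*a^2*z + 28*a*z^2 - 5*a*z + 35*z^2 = (a - 5)*(a - 7*z)*(a*z + z)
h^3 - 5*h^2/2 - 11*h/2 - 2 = (h - 4)*(h + 1/2)*(h + 1)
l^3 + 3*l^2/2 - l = l*(l - 1/2)*(l + 2)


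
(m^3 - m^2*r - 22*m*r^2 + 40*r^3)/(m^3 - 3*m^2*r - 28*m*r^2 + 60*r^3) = (-m + 4*r)/(-m + 6*r)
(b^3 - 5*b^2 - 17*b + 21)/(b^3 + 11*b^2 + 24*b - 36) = (b^2 - 4*b - 21)/(b^2 + 12*b + 36)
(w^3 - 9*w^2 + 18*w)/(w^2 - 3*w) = w - 6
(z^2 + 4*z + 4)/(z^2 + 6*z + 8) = (z + 2)/(z + 4)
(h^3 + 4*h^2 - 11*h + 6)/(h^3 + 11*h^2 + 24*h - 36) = (h - 1)/(h + 6)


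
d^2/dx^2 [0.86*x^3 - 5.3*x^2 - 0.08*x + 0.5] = 5.16*x - 10.6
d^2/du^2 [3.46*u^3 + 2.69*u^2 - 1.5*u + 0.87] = 20.76*u + 5.38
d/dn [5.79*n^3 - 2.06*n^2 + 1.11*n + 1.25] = 17.37*n^2 - 4.12*n + 1.11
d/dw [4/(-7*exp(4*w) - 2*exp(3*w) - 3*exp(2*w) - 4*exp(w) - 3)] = (112*exp(3*w) + 24*exp(2*w) + 24*exp(w) + 16)*exp(w)/(7*exp(4*w) + 2*exp(3*w) + 3*exp(2*w) + 4*exp(w) + 3)^2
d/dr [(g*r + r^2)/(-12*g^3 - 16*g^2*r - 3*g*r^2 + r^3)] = (-12*g^2 - r^2)/(144*g^4 + 96*g^3*r - 8*g^2*r^2 - 8*g*r^3 + r^4)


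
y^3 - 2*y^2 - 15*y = y*(y - 5)*(y + 3)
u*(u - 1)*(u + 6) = u^3 + 5*u^2 - 6*u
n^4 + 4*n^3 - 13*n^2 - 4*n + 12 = (n - 2)*(n - 1)*(n + 1)*(n + 6)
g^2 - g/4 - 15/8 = (g - 3/2)*(g + 5/4)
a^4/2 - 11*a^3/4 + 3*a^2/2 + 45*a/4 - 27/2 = (a/2 + 1)*(a - 3)^2*(a - 3/2)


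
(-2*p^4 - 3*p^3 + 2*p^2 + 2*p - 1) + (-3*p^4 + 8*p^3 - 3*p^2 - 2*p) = -5*p^4 + 5*p^3 - p^2 - 1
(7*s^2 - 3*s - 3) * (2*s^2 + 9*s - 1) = 14*s^4 + 57*s^3 - 40*s^2 - 24*s + 3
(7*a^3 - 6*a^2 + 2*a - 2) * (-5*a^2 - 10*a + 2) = -35*a^5 - 40*a^4 + 64*a^3 - 22*a^2 + 24*a - 4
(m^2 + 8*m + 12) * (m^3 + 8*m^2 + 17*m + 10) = m^5 + 16*m^4 + 93*m^3 + 242*m^2 + 284*m + 120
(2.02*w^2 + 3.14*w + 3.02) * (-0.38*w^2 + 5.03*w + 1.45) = -0.7676*w^4 + 8.9674*w^3 + 17.5756*w^2 + 19.7436*w + 4.379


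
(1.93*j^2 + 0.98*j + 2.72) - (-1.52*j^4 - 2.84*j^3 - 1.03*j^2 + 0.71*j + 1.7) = 1.52*j^4 + 2.84*j^3 + 2.96*j^2 + 0.27*j + 1.02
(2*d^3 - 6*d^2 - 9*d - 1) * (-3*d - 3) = -6*d^4 + 12*d^3 + 45*d^2 + 30*d + 3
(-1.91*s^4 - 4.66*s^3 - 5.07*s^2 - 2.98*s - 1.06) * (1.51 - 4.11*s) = 7.8501*s^5 + 16.2685*s^4 + 13.8011*s^3 + 4.5921*s^2 - 0.143199999999999*s - 1.6006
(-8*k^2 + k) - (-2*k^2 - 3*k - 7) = -6*k^2 + 4*k + 7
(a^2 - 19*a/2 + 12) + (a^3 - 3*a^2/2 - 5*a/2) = a^3 - a^2/2 - 12*a + 12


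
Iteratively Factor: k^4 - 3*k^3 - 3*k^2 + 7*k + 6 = (k - 3)*(k^3 - 3*k - 2) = (k - 3)*(k + 1)*(k^2 - k - 2) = (k - 3)*(k + 1)^2*(k - 2)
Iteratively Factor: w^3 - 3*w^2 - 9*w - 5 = (w - 5)*(w^2 + 2*w + 1) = (w - 5)*(w + 1)*(w + 1)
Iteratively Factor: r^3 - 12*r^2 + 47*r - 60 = (r - 5)*(r^2 - 7*r + 12) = (r - 5)*(r - 4)*(r - 3)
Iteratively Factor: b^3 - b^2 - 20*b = (b - 5)*(b^2 + 4*b) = b*(b - 5)*(b + 4)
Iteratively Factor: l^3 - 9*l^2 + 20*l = (l - 5)*(l^2 - 4*l) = l*(l - 5)*(l - 4)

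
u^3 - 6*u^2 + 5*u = u*(u - 5)*(u - 1)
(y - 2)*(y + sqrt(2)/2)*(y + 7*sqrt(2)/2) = y^3 - 2*y^2 + 4*sqrt(2)*y^2 - 8*sqrt(2)*y + 7*y/2 - 7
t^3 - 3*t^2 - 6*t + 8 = (t - 4)*(t - 1)*(t + 2)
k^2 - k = k*(k - 1)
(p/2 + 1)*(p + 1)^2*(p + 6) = p^4/2 + 5*p^3 + 29*p^2/2 + 16*p + 6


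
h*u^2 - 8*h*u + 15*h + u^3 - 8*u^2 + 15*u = (h + u)*(u - 5)*(u - 3)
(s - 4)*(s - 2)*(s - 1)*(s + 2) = s^4 - 5*s^3 + 20*s - 16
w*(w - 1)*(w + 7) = w^3 + 6*w^2 - 7*w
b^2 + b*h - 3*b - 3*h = (b - 3)*(b + h)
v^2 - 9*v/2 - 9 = (v - 6)*(v + 3/2)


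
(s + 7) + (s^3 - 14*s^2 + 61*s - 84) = s^3 - 14*s^2 + 62*s - 77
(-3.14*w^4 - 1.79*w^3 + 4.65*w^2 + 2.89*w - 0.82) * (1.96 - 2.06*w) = 6.4684*w^5 - 2.467*w^4 - 13.0874*w^3 + 3.1606*w^2 + 7.3536*w - 1.6072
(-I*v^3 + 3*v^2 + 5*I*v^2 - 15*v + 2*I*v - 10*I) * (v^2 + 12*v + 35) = -I*v^5 + 3*v^4 - 7*I*v^4 + 21*v^3 + 27*I*v^3 - 75*v^2 + 189*I*v^2 - 525*v - 50*I*v - 350*I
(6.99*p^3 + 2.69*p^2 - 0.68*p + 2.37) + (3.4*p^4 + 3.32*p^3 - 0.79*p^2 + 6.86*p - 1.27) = 3.4*p^4 + 10.31*p^3 + 1.9*p^2 + 6.18*p + 1.1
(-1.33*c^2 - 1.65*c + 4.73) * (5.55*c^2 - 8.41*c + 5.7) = -7.3815*c^4 + 2.0278*c^3 + 32.547*c^2 - 49.1843*c + 26.961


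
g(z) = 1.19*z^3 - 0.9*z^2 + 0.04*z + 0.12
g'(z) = 3.57*z^2 - 1.8*z + 0.04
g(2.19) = 8.39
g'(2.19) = 13.22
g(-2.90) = -36.59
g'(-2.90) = 35.28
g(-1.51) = -6.09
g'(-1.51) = 10.90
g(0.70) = 0.12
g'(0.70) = 0.53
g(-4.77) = -149.70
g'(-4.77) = 89.85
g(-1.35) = -4.50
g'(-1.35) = 8.98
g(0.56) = 0.07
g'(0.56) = 0.15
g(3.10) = 27.05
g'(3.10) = 28.77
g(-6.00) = -289.56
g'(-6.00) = 139.36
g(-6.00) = -289.56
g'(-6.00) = 139.36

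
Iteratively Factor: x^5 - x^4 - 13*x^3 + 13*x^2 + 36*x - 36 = (x - 1)*(x^4 - 13*x^2 + 36) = (x - 2)*(x - 1)*(x^3 + 2*x^2 - 9*x - 18) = (x - 3)*(x - 2)*(x - 1)*(x^2 + 5*x + 6) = (x - 3)*(x - 2)*(x - 1)*(x + 2)*(x + 3)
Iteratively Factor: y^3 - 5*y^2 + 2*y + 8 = (y + 1)*(y^2 - 6*y + 8) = (y - 2)*(y + 1)*(y - 4)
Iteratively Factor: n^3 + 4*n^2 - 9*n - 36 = (n - 3)*(n^2 + 7*n + 12) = (n - 3)*(n + 3)*(n + 4)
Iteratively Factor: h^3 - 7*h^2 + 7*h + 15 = (h - 3)*(h^2 - 4*h - 5) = (h - 5)*(h - 3)*(h + 1)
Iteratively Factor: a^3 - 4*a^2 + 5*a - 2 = (a - 2)*(a^2 - 2*a + 1) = (a - 2)*(a - 1)*(a - 1)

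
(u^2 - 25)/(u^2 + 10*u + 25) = (u - 5)/(u + 5)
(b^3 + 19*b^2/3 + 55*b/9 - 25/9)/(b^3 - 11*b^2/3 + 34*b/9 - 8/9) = (3*b^2 + 20*b + 25)/(3*b^2 - 10*b + 8)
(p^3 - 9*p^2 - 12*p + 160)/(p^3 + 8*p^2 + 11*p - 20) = (p^2 - 13*p + 40)/(p^2 + 4*p - 5)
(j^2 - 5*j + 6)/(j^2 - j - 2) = (j - 3)/(j + 1)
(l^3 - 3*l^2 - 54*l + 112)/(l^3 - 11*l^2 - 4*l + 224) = (l^2 + 5*l - 14)/(l^2 - 3*l - 28)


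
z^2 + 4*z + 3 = (z + 1)*(z + 3)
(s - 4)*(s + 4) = s^2 - 16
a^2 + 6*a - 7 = (a - 1)*(a + 7)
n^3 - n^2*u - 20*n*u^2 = n*(n - 5*u)*(n + 4*u)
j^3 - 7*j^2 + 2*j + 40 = (j - 5)*(j - 4)*(j + 2)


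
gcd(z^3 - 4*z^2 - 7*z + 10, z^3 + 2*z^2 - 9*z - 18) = z + 2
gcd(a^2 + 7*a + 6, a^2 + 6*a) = a + 6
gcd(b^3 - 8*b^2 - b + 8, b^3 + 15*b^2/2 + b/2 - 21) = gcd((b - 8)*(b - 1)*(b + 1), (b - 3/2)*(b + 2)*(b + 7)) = 1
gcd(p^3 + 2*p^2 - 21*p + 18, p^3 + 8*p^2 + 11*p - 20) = p - 1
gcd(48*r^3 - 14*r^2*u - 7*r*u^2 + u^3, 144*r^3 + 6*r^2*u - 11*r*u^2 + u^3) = 24*r^2 + 5*r*u - u^2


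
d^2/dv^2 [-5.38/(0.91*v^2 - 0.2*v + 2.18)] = (8.910356*v^2 - 1.95832*v - 5.38*(1.82*v - 0.2)*(3.64*v - 0.4) + 21.345688)/(0.91*v^2 - 0.2*v + 2.18)^3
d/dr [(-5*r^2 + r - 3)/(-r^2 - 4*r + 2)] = (21*r^2 - 26*r - 10)/(r^4 + 8*r^3 + 12*r^2 - 16*r + 4)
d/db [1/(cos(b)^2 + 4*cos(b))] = 2*(cos(b) + 2)*sin(b)/((cos(b) + 4)^2*cos(b)^2)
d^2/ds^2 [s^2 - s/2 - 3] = 2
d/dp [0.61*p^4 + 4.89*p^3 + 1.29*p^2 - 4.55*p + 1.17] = 2.44*p^3 + 14.67*p^2 + 2.58*p - 4.55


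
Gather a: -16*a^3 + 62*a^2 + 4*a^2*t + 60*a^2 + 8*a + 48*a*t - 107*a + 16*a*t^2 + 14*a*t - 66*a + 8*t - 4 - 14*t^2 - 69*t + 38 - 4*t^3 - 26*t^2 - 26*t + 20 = -16*a^3 + a^2*(4*t + 122) + a*(16*t^2 + 62*t - 165) - 4*t^3 - 40*t^2 - 87*t + 54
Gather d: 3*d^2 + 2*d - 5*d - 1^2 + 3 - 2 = 3*d^2 - 3*d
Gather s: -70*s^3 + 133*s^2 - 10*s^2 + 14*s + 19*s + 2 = -70*s^3 + 123*s^2 + 33*s + 2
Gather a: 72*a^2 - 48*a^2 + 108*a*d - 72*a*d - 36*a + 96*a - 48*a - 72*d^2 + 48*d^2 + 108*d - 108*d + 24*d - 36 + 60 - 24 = 24*a^2 + a*(36*d + 12) - 24*d^2 + 24*d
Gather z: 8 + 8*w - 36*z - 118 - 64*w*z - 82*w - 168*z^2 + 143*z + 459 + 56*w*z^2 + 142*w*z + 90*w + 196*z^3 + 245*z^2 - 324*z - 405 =16*w + 196*z^3 + z^2*(56*w + 77) + z*(78*w - 217) - 56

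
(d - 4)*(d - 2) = d^2 - 6*d + 8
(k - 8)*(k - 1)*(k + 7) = k^3 - 2*k^2 - 55*k + 56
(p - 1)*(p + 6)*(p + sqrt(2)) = p^3 + sqrt(2)*p^2 + 5*p^2 - 6*p + 5*sqrt(2)*p - 6*sqrt(2)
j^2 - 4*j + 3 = (j - 3)*(j - 1)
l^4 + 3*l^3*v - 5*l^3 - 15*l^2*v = l^2*(l - 5)*(l + 3*v)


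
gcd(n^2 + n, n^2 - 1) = n + 1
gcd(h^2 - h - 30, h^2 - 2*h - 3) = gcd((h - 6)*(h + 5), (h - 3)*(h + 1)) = 1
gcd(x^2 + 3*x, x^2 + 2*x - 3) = x + 3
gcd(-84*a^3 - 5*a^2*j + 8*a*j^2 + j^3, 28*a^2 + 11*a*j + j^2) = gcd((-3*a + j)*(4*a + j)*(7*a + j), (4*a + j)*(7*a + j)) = 28*a^2 + 11*a*j + j^2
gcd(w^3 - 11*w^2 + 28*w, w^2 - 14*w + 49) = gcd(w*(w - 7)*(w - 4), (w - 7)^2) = w - 7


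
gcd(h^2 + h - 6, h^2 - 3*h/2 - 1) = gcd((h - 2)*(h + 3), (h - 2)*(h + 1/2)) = h - 2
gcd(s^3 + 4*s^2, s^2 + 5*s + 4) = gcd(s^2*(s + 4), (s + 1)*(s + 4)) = s + 4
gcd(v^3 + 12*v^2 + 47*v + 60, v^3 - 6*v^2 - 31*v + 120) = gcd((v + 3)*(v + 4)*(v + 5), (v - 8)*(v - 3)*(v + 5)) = v + 5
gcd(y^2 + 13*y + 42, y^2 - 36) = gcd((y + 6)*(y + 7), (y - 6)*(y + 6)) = y + 6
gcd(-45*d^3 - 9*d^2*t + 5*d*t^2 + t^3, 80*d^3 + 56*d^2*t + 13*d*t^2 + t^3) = 5*d + t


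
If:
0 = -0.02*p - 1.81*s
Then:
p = -90.5*s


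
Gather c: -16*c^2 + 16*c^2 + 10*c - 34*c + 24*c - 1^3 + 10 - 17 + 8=0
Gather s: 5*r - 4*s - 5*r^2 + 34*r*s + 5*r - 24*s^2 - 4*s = -5*r^2 + 10*r - 24*s^2 + s*(34*r - 8)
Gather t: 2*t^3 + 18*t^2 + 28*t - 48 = 2*t^3 + 18*t^2 + 28*t - 48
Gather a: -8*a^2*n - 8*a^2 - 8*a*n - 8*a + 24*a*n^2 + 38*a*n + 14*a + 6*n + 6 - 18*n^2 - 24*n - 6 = a^2*(-8*n - 8) + a*(24*n^2 + 30*n + 6) - 18*n^2 - 18*n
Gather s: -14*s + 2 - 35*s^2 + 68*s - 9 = -35*s^2 + 54*s - 7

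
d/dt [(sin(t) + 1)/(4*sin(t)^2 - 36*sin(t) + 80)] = (-2*sin(t) + cos(t)^2 + 28)*cos(t)/(4*(sin(t)^2 - 9*sin(t) + 20)^2)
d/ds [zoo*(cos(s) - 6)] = zoo*sin(s)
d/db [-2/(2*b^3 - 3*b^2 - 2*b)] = 4*(3*b^2 - 3*b - 1)/(b^2*(-2*b^2 + 3*b + 2)^2)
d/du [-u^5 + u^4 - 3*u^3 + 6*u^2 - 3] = u*(-5*u^3 + 4*u^2 - 9*u + 12)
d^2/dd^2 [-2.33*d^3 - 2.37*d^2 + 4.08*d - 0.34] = -13.98*d - 4.74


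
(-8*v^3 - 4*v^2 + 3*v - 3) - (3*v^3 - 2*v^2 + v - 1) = -11*v^3 - 2*v^2 + 2*v - 2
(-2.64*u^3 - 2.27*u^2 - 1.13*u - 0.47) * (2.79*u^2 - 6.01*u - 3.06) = -7.3656*u^5 + 9.5331*u^4 + 18.5684*u^3 + 12.4262*u^2 + 6.2825*u + 1.4382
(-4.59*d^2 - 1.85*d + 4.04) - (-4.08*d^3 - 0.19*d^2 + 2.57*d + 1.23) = 4.08*d^3 - 4.4*d^2 - 4.42*d + 2.81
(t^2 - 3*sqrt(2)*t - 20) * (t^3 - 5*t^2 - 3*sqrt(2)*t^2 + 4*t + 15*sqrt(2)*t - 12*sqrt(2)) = t^5 - 6*sqrt(2)*t^4 - 5*t^4 + 2*t^3 + 30*sqrt(2)*t^3 + 10*t^2 + 36*sqrt(2)*t^2 - 300*sqrt(2)*t - 8*t + 240*sqrt(2)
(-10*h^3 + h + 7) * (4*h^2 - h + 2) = -40*h^5 + 10*h^4 - 16*h^3 + 27*h^2 - 5*h + 14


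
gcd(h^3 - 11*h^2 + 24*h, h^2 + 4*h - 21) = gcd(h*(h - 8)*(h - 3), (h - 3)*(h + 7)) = h - 3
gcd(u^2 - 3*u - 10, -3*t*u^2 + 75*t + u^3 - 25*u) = u - 5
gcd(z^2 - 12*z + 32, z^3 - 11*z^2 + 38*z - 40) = z - 4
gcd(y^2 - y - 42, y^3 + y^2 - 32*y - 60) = 1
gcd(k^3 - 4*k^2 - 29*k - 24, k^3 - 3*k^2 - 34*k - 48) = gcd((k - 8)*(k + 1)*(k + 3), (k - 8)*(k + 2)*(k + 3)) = k^2 - 5*k - 24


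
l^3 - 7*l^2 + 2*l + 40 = (l - 5)*(l - 4)*(l + 2)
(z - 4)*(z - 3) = z^2 - 7*z + 12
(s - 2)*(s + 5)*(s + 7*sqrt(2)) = s^3 + 3*s^2 + 7*sqrt(2)*s^2 - 10*s + 21*sqrt(2)*s - 70*sqrt(2)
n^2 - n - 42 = (n - 7)*(n + 6)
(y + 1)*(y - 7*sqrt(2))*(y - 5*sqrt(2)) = y^3 - 12*sqrt(2)*y^2 + y^2 - 12*sqrt(2)*y + 70*y + 70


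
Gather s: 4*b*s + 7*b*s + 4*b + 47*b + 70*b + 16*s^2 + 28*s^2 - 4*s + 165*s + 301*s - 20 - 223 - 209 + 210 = 121*b + 44*s^2 + s*(11*b + 462) - 242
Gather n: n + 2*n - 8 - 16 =3*n - 24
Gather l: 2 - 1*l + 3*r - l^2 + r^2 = -l^2 - l + r^2 + 3*r + 2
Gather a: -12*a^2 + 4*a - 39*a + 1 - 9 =-12*a^2 - 35*a - 8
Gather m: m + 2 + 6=m + 8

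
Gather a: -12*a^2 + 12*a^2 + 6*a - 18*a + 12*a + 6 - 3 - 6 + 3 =0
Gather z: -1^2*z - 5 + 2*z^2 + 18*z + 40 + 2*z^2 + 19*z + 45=4*z^2 + 36*z + 80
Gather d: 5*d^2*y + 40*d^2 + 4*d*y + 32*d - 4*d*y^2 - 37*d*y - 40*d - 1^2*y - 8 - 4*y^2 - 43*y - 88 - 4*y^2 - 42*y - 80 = d^2*(5*y + 40) + d*(-4*y^2 - 33*y - 8) - 8*y^2 - 86*y - 176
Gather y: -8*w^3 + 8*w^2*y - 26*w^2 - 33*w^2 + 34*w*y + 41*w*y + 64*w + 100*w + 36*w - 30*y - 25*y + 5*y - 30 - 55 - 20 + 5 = -8*w^3 - 59*w^2 + 200*w + y*(8*w^2 + 75*w - 50) - 100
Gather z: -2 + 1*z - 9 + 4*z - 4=5*z - 15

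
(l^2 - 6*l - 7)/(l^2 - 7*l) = (l + 1)/l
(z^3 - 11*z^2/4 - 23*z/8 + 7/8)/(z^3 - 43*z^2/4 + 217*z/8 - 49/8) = (z + 1)/(z - 7)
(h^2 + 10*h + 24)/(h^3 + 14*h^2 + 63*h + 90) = (h + 4)/(h^2 + 8*h + 15)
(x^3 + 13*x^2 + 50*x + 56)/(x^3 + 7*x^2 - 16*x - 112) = (x + 2)/(x - 4)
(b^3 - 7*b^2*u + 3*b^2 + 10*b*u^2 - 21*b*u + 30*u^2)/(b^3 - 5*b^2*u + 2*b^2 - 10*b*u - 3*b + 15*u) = (b - 2*u)/(b - 1)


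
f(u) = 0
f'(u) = 0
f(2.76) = 0.00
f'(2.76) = 0.00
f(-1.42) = 0.00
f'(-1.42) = 0.00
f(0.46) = 0.00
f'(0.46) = 0.00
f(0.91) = 0.00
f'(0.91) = 0.00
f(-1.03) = 0.00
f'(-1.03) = 0.00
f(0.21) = 0.00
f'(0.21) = 0.00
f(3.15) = 0.00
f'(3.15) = 0.00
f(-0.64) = 0.00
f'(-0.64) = 0.00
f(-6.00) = 0.00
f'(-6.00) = 0.00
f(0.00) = 0.00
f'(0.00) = 0.00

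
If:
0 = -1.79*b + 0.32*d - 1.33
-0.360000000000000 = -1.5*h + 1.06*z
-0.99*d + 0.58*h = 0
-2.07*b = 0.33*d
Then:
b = -0.35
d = 2.20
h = 3.75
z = 4.97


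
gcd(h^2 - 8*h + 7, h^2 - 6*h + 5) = h - 1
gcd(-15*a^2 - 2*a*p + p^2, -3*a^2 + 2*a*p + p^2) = 3*a + p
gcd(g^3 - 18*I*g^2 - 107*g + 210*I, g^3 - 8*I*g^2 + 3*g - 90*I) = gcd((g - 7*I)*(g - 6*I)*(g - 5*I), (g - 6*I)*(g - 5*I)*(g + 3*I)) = g^2 - 11*I*g - 30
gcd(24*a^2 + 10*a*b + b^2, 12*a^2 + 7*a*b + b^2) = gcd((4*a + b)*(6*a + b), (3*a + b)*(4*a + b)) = 4*a + b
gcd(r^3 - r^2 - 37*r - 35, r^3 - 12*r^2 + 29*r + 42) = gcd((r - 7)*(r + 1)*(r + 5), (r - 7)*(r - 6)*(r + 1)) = r^2 - 6*r - 7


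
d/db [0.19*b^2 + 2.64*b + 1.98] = 0.38*b + 2.64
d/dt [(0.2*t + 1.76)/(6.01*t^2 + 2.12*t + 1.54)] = (1.202*t^2 + 0.424*t - (0.2*t + 1.76)*(12.02*t + 2.12) + 0.308)/(6.01*t^2 + 2.12*t + 1.54)^2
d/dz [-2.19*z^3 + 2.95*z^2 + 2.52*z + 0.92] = -6.57*z^2 + 5.9*z + 2.52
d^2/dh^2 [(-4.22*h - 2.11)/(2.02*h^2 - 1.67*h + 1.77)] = (-(4.04*h - 1.67)*(4.22*h + 2.11)*(8.08*h - 3.34) + (51.1464*h - 5.5704)*(2.02*h^2 - 1.67*h + 1.77))/(2.02*h^2 - 1.67*h + 1.77)^3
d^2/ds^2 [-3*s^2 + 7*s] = -6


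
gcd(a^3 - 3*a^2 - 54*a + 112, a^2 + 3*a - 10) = a - 2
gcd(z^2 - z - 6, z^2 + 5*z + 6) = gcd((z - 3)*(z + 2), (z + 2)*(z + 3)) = z + 2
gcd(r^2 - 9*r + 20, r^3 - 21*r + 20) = r - 4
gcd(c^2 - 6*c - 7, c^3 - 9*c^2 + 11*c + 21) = c^2 - 6*c - 7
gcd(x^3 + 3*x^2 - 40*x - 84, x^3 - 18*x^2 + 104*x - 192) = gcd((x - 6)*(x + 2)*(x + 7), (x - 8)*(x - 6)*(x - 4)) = x - 6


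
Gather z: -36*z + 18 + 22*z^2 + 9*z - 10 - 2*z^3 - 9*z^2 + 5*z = -2*z^3 + 13*z^2 - 22*z + 8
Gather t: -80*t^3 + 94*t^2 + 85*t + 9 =-80*t^3 + 94*t^2 + 85*t + 9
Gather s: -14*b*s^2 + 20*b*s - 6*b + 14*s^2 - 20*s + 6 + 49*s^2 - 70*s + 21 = -6*b + s^2*(63 - 14*b) + s*(20*b - 90) + 27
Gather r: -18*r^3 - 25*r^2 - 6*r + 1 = -18*r^3 - 25*r^2 - 6*r + 1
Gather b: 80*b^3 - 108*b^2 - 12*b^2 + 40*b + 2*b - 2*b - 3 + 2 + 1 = 80*b^3 - 120*b^2 + 40*b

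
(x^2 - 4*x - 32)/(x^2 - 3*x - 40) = (x + 4)/(x + 5)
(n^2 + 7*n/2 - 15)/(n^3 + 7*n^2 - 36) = (n - 5/2)/(n^2 + n - 6)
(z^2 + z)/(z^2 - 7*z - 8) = z/(z - 8)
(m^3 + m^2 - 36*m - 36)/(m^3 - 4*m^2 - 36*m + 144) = (m + 1)/(m - 4)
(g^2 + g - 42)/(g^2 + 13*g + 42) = (g - 6)/(g + 6)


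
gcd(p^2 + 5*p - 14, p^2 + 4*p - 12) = p - 2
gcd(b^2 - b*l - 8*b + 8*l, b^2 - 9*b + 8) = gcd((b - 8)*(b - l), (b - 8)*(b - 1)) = b - 8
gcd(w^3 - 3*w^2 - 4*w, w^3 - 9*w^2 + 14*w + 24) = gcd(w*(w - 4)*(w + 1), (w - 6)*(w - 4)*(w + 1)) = w^2 - 3*w - 4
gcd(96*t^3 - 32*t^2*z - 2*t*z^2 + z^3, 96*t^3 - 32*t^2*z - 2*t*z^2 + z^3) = 96*t^3 - 32*t^2*z - 2*t*z^2 + z^3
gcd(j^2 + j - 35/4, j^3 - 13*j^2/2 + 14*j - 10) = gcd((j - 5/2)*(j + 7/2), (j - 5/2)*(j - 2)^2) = j - 5/2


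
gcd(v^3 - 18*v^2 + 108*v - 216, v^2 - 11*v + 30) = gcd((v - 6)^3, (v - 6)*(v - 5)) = v - 6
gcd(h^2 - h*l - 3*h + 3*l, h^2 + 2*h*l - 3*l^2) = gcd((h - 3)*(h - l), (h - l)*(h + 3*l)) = h - l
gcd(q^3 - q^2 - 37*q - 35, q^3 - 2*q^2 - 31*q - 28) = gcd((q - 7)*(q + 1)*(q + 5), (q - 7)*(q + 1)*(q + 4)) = q^2 - 6*q - 7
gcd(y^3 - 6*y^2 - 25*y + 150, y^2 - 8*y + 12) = y - 6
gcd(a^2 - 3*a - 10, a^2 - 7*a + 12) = 1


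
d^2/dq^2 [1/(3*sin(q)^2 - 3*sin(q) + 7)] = 3*(-12*sin(q)^4 + 9*sin(q)^3 + 43*sin(q)^2 - 25*sin(q) - 8)/(3*sin(q)^2 - 3*sin(q) + 7)^3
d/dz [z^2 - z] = 2*z - 1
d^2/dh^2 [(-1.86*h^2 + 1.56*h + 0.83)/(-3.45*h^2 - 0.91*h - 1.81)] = (2.8421709430404e-14*h^4 - 48.81474*h^3 - 128.96307*h^2 + 42.81381*h + 26.317268)/(41.063625*h^6 + 32.493825*h^5 + 73.20141*h^4 + 34.848541*h^3 + 38.404218*h^2 + 8.943753*h + 5.929741)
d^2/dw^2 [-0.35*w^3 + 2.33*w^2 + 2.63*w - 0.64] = 4.66 - 2.1*w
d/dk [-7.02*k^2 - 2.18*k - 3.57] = -14.04*k - 2.18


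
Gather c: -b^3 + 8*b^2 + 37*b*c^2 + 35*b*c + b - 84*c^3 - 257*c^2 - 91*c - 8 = -b^3 + 8*b^2 + b - 84*c^3 + c^2*(37*b - 257) + c*(35*b - 91) - 8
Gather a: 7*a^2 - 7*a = 7*a^2 - 7*a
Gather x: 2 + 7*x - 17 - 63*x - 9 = -56*x - 24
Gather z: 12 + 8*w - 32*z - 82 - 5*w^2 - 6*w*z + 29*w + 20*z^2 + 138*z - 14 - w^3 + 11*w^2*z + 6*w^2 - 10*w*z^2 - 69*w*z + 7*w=-w^3 + w^2 + 44*w + z^2*(20 - 10*w) + z*(11*w^2 - 75*w + 106) - 84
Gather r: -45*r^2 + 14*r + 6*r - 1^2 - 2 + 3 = -45*r^2 + 20*r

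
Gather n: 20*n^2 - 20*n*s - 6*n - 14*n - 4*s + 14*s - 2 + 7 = 20*n^2 + n*(-20*s - 20) + 10*s + 5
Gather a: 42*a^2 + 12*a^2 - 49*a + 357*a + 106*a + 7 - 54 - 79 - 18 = 54*a^2 + 414*a - 144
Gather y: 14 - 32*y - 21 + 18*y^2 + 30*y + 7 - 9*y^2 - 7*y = 9*y^2 - 9*y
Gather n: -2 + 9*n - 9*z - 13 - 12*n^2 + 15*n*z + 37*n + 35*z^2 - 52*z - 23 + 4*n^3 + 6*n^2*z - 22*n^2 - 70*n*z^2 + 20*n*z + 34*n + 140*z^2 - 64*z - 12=4*n^3 + n^2*(6*z - 34) + n*(-70*z^2 + 35*z + 80) + 175*z^2 - 125*z - 50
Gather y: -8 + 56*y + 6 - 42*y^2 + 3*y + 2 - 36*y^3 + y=-36*y^3 - 42*y^2 + 60*y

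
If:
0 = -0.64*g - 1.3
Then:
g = -2.03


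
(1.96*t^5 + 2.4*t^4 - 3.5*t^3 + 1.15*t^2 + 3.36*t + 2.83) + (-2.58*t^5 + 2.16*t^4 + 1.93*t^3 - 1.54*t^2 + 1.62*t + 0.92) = -0.62*t^5 + 4.56*t^4 - 1.57*t^3 - 0.39*t^2 + 4.98*t + 3.75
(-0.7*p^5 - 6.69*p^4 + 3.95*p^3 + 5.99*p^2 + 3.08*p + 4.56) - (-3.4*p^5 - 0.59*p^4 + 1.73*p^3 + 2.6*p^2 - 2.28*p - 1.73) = 2.7*p^5 - 6.1*p^4 + 2.22*p^3 + 3.39*p^2 + 5.36*p + 6.29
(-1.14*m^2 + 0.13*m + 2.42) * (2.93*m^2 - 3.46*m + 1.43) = -3.3402*m^4 + 4.3253*m^3 + 5.0106*m^2 - 8.1873*m + 3.4606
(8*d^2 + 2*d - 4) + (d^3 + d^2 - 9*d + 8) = d^3 + 9*d^2 - 7*d + 4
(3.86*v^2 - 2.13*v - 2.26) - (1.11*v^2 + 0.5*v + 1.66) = 2.75*v^2 - 2.63*v - 3.92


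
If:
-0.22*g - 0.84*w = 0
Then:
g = -3.81818181818182*w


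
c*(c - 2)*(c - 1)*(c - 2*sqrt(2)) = c^4 - 3*c^3 - 2*sqrt(2)*c^3 + 2*c^2 + 6*sqrt(2)*c^2 - 4*sqrt(2)*c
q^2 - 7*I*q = q*(q - 7*I)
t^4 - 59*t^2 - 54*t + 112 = (t - 8)*(t - 1)*(t + 2)*(t + 7)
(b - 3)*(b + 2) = b^2 - b - 6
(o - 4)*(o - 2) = o^2 - 6*o + 8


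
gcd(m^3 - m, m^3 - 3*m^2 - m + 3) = m^2 - 1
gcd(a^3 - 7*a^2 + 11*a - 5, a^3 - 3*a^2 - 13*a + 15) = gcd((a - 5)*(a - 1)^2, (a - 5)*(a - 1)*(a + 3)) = a^2 - 6*a + 5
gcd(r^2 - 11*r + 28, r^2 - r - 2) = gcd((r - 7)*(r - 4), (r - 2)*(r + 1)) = 1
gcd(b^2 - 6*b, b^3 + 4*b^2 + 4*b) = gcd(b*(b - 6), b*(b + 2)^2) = b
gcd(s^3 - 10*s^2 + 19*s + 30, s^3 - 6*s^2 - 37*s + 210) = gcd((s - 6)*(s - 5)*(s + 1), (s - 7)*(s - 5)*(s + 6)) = s - 5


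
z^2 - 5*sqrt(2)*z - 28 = (z - 7*sqrt(2))*(z + 2*sqrt(2))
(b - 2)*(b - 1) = b^2 - 3*b + 2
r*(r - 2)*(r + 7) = r^3 + 5*r^2 - 14*r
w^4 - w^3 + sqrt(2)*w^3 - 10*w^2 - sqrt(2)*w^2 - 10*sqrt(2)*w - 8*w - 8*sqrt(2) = (w - 4)*(w + 1)*(w + 2)*(w + sqrt(2))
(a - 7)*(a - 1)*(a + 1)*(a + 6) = a^4 - a^3 - 43*a^2 + a + 42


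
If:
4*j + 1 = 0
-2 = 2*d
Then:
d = -1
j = -1/4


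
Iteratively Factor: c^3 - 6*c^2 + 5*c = (c)*(c^2 - 6*c + 5) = c*(c - 1)*(c - 5)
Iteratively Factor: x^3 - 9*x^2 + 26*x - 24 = (x - 4)*(x^2 - 5*x + 6) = (x - 4)*(x - 3)*(x - 2)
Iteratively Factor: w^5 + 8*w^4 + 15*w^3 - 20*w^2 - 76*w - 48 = (w + 4)*(w^4 + 4*w^3 - w^2 - 16*w - 12) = (w - 2)*(w + 4)*(w^3 + 6*w^2 + 11*w + 6) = (w - 2)*(w + 1)*(w + 4)*(w^2 + 5*w + 6) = (w - 2)*(w + 1)*(w + 3)*(w + 4)*(w + 2)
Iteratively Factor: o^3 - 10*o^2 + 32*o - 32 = (o - 4)*(o^2 - 6*o + 8) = (o - 4)*(o - 2)*(o - 4)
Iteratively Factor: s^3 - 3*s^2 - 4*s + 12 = (s + 2)*(s^2 - 5*s + 6) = (s - 2)*(s + 2)*(s - 3)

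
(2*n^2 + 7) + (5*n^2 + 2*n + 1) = 7*n^2 + 2*n + 8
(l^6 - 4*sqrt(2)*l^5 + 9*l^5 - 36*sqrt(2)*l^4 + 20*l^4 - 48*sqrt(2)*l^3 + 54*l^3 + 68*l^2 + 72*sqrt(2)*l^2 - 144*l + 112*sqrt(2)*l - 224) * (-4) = -4*l^6 - 36*l^5 + 16*sqrt(2)*l^5 - 80*l^4 + 144*sqrt(2)*l^4 - 216*l^3 + 192*sqrt(2)*l^3 - 288*sqrt(2)*l^2 - 272*l^2 - 448*sqrt(2)*l + 576*l + 896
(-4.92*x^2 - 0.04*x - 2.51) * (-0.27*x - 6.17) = 1.3284*x^3 + 30.3672*x^2 + 0.9245*x + 15.4867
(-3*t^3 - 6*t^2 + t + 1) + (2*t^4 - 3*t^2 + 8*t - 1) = 2*t^4 - 3*t^3 - 9*t^2 + 9*t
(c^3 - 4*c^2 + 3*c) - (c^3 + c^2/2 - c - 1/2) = -9*c^2/2 + 4*c + 1/2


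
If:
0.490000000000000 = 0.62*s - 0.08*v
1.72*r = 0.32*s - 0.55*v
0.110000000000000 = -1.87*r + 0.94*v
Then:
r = 0.07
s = 0.82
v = 0.26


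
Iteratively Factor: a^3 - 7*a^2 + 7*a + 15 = (a + 1)*(a^2 - 8*a + 15) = (a - 3)*(a + 1)*(a - 5)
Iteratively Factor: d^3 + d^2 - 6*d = (d - 2)*(d^2 + 3*d) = (d - 2)*(d + 3)*(d)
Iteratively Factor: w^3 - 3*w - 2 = (w + 1)*(w^2 - w - 2) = (w - 2)*(w + 1)*(w + 1)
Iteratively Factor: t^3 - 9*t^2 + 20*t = (t)*(t^2 - 9*t + 20) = t*(t - 4)*(t - 5)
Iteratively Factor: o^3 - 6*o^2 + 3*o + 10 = (o + 1)*(o^2 - 7*o + 10) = (o - 2)*(o + 1)*(o - 5)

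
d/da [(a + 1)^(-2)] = -2/(a + 1)^3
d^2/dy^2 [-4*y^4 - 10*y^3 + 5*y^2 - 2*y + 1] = -48*y^2 - 60*y + 10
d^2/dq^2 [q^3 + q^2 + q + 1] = 6*q + 2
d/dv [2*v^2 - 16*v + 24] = 4*v - 16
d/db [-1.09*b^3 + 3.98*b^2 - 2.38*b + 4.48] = -3.27*b^2 + 7.96*b - 2.38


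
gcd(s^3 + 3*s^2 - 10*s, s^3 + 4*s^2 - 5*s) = s^2 + 5*s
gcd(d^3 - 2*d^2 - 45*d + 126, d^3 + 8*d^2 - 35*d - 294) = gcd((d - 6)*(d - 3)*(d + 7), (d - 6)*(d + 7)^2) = d^2 + d - 42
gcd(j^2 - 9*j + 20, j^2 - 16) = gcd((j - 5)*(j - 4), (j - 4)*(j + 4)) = j - 4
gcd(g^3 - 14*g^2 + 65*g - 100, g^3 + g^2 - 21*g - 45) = g - 5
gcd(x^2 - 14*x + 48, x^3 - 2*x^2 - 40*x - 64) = x - 8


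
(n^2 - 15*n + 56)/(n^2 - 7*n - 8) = (n - 7)/(n + 1)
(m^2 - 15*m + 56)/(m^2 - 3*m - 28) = (m - 8)/(m + 4)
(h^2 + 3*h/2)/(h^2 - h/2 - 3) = h/(h - 2)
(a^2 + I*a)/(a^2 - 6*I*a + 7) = a/(a - 7*I)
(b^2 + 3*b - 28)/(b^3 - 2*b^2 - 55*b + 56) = (b - 4)/(b^2 - 9*b + 8)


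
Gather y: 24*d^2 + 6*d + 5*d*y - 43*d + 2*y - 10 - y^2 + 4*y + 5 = 24*d^2 - 37*d - y^2 + y*(5*d + 6) - 5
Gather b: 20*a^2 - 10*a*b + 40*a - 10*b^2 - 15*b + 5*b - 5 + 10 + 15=20*a^2 + 40*a - 10*b^2 + b*(-10*a - 10) + 20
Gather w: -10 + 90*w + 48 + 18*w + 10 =108*w + 48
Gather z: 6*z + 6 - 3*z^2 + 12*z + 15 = -3*z^2 + 18*z + 21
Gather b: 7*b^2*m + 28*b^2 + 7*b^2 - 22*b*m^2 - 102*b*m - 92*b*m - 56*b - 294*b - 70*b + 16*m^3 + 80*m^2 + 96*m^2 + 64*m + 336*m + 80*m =b^2*(7*m + 35) + b*(-22*m^2 - 194*m - 420) + 16*m^3 + 176*m^2 + 480*m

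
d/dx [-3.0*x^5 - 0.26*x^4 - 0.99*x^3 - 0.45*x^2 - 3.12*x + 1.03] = -15.0*x^4 - 1.04*x^3 - 2.97*x^2 - 0.9*x - 3.12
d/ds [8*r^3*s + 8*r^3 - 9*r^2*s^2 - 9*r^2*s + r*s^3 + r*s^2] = r*(8*r^2 - 18*r*s - 9*r + 3*s^2 + 2*s)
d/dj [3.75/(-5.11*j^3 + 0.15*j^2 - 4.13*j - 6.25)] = (57.4875*j^2 - 1.125*j + 15.4875)/(5.11*j^3 - 0.15*j^2 + 4.13*j + 6.25)^2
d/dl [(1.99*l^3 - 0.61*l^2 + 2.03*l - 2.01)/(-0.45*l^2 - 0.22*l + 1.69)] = (-0.8955*l^4 - 0.8756*l^3 + 11.137*l^2 - 3.8708*l + 2.9885)/(0.2025*l^4 + 0.198*l^3 - 1.4726*l^2 - 0.7436*l + 2.8561)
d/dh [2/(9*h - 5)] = -18/(9*h - 5)^2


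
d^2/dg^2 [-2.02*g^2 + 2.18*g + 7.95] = -4.04000000000000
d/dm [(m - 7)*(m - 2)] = 2*m - 9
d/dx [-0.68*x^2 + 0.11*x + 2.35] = 0.11 - 1.36*x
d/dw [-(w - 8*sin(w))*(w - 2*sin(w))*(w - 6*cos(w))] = -(w - 8*sin(w))*(w - 2*sin(w))*(6*sin(w) + 1) + (w - 8*sin(w))*(w - 6*cos(w))*(2*cos(w) - 1) + (w - 2*sin(w))*(w - 6*cos(w))*(8*cos(w) - 1)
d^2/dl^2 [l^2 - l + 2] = 2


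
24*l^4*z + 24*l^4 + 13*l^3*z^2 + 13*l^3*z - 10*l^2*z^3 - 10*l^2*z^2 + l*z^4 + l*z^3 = (-8*l + z)*(-3*l + z)*(l + z)*(l*z + l)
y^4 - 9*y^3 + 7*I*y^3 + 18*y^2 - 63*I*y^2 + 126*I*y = y*(y - 6)*(y - 3)*(y + 7*I)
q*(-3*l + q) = -3*l*q + q^2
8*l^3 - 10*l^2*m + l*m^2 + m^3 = (-2*l + m)*(-l + m)*(4*l + m)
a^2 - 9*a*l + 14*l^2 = (a - 7*l)*(a - 2*l)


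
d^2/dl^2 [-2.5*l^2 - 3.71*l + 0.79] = -5.00000000000000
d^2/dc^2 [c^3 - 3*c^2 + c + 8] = 6*c - 6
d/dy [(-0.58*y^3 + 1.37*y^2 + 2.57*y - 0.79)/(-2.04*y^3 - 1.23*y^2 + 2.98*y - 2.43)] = (-4.44089209850063e-16*y^5 + 3.5082*y^4 + 7.0288*y^3 + 6.6371*y^2 - 8.6016*y - 3.8909)/(4.1616*y^6 + 5.0184*y^5 - 10.6455*y^4 + 2.5836*y^3 + 14.8582*y^2 - 14.4828*y + 5.9049)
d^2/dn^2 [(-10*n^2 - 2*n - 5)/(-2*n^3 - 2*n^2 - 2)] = (10*n^6 + 6*n^5 + 36*n^4 - 28*n^3 - 27*n^2 - 21*n + 5)/(n^9 + 3*n^8 + 3*n^7 + 4*n^6 + 6*n^5 + 3*n^4 + 3*n^3 + 3*n^2 + 1)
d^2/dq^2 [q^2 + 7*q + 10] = 2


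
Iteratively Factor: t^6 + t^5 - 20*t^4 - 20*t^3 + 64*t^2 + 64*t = (t - 4)*(t^5 + 5*t^4 - 20*t^2 - 16*t) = (t - 4)*(t + 4)*(t^4 + t^3 - 4*t^2 - 4*t) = (t - 4)*(t - 2)*(t + 4)*(t^3 + 3*t^2 + 2*t) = (t - 4)*(t - 2)*(t + 2)*(t + 4)*(t^2 + t) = (t - 4)*(t - 2)*(t + 1)*(t + 2)*(t + 4)*(t)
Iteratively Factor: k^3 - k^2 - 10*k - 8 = (k - 4)*(k^2 + 3*k + 2) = (k - 4)*(k + 2)*(k + 1)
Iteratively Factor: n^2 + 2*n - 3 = (n + 3)*(n - 1)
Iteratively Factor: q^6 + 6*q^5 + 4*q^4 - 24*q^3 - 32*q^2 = (q + 2)*(q^5 + 4*q^4 - 4*q^3 - 16*q^2) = (q + 2)*(q + 4)*(q^4 - 4*q^2) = (q - 2)*(q + 2)*(q + 4)*(q^3 + 2*q^2) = q*(q - 2)*(q + 2)*(q + 4)*(q^2 + 2*q) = q*(q - 2)*(q + 2)^2*(q + 4)*(q)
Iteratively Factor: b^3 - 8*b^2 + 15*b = (b - 3)*(b^2 - 5*b) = b*(b - 3)*(b - 5)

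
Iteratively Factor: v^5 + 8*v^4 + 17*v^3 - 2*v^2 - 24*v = (v + 2)*(v^4 + 6*v^3 + 5*v^2 - 12*v) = (v + 2)*(v + 4)*(v^3 + 2*v^2 - 3*v) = (v + 2)*(v + 3)*(v + 4)*(v^2 - v) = v*(v + 2)*(v + 3)*(v + 4)*(v - 1)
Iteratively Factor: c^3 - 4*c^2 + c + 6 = (c - 3)*(c^2 - c - 2) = (c - 3)*(c + 1)*(c - 2)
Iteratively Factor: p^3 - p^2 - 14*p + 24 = (p + 4)*(p^2 - 5*p + 6) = (p - 3)*(p + 4)*(p - 2)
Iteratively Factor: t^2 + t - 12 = (t + 4)*(t - 3)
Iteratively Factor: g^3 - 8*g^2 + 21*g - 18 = (g - 3)*(g^2 - 5*g + 6) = (g - 3)*(g - 2)*(g - 3)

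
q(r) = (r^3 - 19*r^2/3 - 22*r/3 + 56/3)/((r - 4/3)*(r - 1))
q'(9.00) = 1.28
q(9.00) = 2.75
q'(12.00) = 1.15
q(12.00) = 6.36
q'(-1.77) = 3.35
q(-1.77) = 0.73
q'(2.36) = 10.73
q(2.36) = -14.88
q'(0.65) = 147.94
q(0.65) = 48.08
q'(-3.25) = 2.00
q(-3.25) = -3.01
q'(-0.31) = 11.49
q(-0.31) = 9.43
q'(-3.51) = 1.88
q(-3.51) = -3.52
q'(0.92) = 2813.50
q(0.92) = 221.92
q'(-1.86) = 3.20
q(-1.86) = 0.43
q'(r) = (3*r^2 - 38*r/3 - 22/3)/((r - 4/3)*(r - 1)) - (r^3 - 19*r^2/3 - 22*r/3 + 56/3)/((r - 4/3)*(r - 1)^2) - (r^3 - 19*r^2/3 - 22*r/3 + 56/3)/((r - 4/3)^2*(r - 1))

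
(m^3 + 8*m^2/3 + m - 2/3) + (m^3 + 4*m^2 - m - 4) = 2*m^3 + 20*m^2/3 - 14/3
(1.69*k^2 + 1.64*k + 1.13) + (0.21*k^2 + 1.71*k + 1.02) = 1.9*k^2 + 3.35*k + 2.15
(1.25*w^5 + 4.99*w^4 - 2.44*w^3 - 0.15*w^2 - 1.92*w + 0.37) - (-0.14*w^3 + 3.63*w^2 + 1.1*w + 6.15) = 1.25*w^5 + 4.99*w^4 - 2.3*w^3 - 3.78*w^2 - 3.02*w - 5.78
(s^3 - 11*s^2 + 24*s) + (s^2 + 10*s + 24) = s^3 - 10*s^2 + 34*s + 24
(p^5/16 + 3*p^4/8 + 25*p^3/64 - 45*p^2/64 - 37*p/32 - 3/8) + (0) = p^5/16 + 3*p^4/8 + 25*p^3/64 - 45*p^2/64 - 37*p/32 - 3/8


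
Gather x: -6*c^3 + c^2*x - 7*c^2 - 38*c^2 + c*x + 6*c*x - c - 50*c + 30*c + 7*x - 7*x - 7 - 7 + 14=-6*c^3 - 45*c^2 - 21*c + x*(c^2 + 7*c)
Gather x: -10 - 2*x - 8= -2*x - 18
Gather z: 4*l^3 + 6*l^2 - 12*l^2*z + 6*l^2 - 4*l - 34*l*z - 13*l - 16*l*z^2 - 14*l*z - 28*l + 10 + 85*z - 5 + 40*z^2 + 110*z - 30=4*l^3 + 12*l^2 - 45*l + z^2*(40 - 16*l) + z*(-12*l^2 - 48*l + 195) - 25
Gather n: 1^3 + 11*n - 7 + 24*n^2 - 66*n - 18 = 24*n^2 - 55*n - 24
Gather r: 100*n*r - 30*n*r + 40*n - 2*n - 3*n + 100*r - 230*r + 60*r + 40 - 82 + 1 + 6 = 35*n + r*(70*n - 70) - 35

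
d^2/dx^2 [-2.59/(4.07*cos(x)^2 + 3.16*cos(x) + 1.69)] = (171.612364*(1 - cos(x)^2)^2 + 99.931524*cos(x)^3 + 40.409698*cos(x)^2 - 213.694684*cos(x) - 187.708178)/(4.07*cos(x)^2 + 3.16*cos(x) + 1.69)^3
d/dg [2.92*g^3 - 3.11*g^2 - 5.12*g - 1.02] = 8.76*g^2 - 6.22*g - 5.12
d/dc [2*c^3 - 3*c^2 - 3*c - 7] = 6*c^2 - 6*c - 3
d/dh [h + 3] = 1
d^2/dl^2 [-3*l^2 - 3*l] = -6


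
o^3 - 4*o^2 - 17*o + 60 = (o - 5)*(o - 3)*(o + 4)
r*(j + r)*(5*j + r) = 5*j^2*r + 6*j*r^2 + r^3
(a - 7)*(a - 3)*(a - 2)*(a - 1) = a^4 - 13*a^3 + 53*a^2 - 83*a + 42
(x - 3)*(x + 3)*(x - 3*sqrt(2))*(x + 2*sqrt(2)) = x^4 - sqrt(2)*x^3 - 21*x^2 + 9*sqrt(2)*x + 108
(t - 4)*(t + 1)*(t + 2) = t^3 - t^2 - 10*t - 8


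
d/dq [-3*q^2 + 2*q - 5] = 2 - 6*q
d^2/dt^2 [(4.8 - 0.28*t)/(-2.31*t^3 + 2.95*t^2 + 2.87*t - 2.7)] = (8.964648*t^5 - 318.80772*t^4 + 531.939632*t^3 - 80.65296*t^2 - 50.8284*t - 151.1988)/(12.326391*t^9 - 47.224485*t^8 + 14.364504*t^7 + 134.895725*t^6 - 128.241708*t^5 - 109.807455*t^4 + 164.037097*t^3 + 2.20238999999999*t^2 - 62.7669*t + 19.683)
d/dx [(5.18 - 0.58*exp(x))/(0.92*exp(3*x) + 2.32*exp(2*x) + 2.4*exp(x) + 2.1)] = (1.0672*exp(3*x) - 12.9512*exp(2*x) - 24.0352*exp(x) - 13.65)*exp(x)/(0.8464*exp(6*x) + 4.2688*exp(5*x) + 9.7984*exp(4*x) + 15.0*exp(3*x) + 15.504*exp(2*x) + 10.08*exp(x) + 4.41)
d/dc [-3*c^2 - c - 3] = -6*c - 1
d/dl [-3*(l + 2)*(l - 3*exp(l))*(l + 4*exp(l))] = -3*l^2*exp(l) - 9*l^2 + 72*l*exp(2*l) - 12*l*exp(l) - 12*l + 180*exp(2*l) - 6*exp(l)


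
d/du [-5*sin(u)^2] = -5*sin(2*u)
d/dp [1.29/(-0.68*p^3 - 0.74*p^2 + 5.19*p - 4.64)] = (2.6316*p^2 + 1.9092*p - 6.6951)/(0.68*p^3 + 0.74*p^2 - 5.19*p + 4.64)^2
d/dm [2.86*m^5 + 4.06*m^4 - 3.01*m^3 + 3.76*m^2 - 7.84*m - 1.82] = 14.3*m^4 + 16.24*m^3 - 9.03*m^2 + 7.52*m - 7.84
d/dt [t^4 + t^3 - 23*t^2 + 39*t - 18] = 4*t^3 + 3*t^2 - 46*t + 39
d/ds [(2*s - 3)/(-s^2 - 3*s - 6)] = (2*s^2 - 6*s - 21)/(s^4 + 6*s^3 + 21*s^2 + 36*s + 36)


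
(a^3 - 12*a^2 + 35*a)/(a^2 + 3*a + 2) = a*(a^2 - 12*a + 35)/(a^2 + 3*a + 2)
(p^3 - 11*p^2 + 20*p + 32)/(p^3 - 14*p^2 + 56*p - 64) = (p + 1)/(p - 2)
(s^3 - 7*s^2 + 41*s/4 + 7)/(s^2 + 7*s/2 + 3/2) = (s^2 - 15*s/2 + 14)/(s + 3)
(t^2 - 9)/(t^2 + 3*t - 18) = (t + 3)/(t + 6)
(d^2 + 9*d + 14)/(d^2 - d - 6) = (d + 7)/(d - 3)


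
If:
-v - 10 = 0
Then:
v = -10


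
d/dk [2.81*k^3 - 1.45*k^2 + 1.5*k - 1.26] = 8.43*k^2 - 2.9*k + 1.5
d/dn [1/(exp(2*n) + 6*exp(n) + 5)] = 2*(-exp(n) - 3)*exp(n)/(exp(2*n) + 6*exp(n) + 5)^2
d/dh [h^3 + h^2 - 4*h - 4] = 3*h^2 + 2*h - 4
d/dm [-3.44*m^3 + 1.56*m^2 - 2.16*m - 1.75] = -10.32*m^2 + 3.12*m - 2.16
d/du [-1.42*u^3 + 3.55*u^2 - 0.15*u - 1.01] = -4.26*u^2 + 7.1*u - 0.15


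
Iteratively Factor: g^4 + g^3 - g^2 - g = (g + 1)*(g^3 - g) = g*(g + 1)*(g^2 - 1) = g*(g - 1)*(g + 1)*(g + 1)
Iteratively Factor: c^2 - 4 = (c + 2)*(c - 2)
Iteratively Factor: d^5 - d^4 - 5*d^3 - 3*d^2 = (d + 1)*(d^4 - 2*d^3 - 3*d^2) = (d + 1)^2*(d^3 - 3*d^2) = (d - 3)*(d + 1)^2*(d^2) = d*(d - 3)*(d + 1)^2*(d)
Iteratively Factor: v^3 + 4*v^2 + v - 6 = (v - 1)*(v^2 + 5*v + 6) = (v - 1)*(v + 3)*(v + 2)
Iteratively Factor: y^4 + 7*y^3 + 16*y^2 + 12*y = (y + 3)*(y^3 + 4*y^2 + 4*y) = y*(y + 3)*(y^2 + 4*y + 4) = y*(y + 2)*(y + 3)*(y + 2)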